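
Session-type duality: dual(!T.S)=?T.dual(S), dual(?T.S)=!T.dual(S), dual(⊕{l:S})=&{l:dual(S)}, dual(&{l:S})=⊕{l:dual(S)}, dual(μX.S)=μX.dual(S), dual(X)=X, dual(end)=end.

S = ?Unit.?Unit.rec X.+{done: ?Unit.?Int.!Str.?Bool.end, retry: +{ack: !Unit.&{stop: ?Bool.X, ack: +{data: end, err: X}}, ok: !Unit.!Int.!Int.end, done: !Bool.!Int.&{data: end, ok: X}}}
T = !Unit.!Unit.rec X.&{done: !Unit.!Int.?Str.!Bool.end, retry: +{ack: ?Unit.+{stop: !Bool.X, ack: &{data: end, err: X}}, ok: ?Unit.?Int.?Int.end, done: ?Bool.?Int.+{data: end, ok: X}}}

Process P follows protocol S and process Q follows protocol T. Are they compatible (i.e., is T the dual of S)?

NO

?Unit | !Unit  ✓
  ?Unit | !Unit  ✓
    rec X | rec X  ✓ (μ self-dual)
      +{done,retry} | &{done,retry}  ✓ label sets agree
        • done:
          ?Unit | !Unit  ✓
            ?Int | !Int  ✓
              !Str | ?Str  ✓
                ?Bool | !Bool  ✓
                  end | end  ✓
        • retry:
          +{ack,ok,done} | +{ack,ok,done}  ✗ choice polarity not flipped — not dual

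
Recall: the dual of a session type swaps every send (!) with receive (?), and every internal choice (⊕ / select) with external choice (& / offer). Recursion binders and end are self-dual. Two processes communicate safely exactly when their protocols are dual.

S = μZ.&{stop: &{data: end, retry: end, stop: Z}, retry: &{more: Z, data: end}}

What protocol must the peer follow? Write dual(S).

μZ ↦ μZ  (binder kept)
  &{stop,retry} ↦ ⊕{stop,retry}  (external→internal)
    case stop:
      &{data,retry,stop} ↦ ⊕{data,retry,stop}  (external→internal)
        case data:
          dual(end) = end
        case retry:
          dual(end) = end
        case stop:
          dual(Z) = Z
    case retry:
      &{more,data} ↦ ⊕{more,data}  (external→internal)
        case more:
          dual(Z) = Z
        case data:
          dual(end) = end

μZ.⊕{stop: ⊕{data: end, retry: end, stop: Z}, retry: ⊕{more: Z, data: end}}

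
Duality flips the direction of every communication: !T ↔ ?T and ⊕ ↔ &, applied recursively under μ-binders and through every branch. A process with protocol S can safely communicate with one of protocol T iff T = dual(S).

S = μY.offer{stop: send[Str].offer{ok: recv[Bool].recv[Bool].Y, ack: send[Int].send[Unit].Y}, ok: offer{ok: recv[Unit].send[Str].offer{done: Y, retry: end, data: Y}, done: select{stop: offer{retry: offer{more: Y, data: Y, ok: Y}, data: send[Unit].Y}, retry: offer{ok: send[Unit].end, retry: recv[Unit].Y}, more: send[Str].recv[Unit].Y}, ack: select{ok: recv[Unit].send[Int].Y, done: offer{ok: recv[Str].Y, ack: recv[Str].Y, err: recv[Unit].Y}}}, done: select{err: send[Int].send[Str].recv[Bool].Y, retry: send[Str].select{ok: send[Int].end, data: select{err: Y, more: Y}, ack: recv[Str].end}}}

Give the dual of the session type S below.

μY.select{stop: recv[Str].select{ok: send[Bool].send[Bool].Y, ack: recv[Int].recv[Unit].Y}, ok: select{ok: send[Unit].recv[Str].select{done: Y, retry: end, data: Y}, done: offer{stop: select{retry: select{more: Y, data: Y, ok: Y}, data: recv[Unit].Y}, retry: select{ok: recv[Unit].end, retry: send[Unit].Y}, more: recv[Str].send[Unit].Y}, ack: offer{ok: send[Unit].recv[Int].Y, done: select{ok: send[Str].Y, ack: send[Str].Y, err: send[Unit].Y}}}, done: offer{err: recv[Int].recv[Str].send[Bool].Y, retry: recv[Str].offer{ok: recv[Int].end, data: offer{err: Y, more: Y}, ack: send[Str].end}}}

μY ↦ μY  (μ self-dual)
  offer{stop,ok,done} ↦ select{stop,ok,done}  (external→internal)
    [stop]
      send[Str] ↦ recv[Str]
        offer{ok,ack} ↦ select{ok,ack}  (external→internal)
          [ok]
            recv[Bool] ↦ send[Bool]
              recv[Bool] ↦ send[Bool]
                Y self-dual
          [ack]
            send[Int] ↦ recv[Int]
              send[Unit] ↦ recv[Unit]
                Y self-dual
    [ok]
      offer{ok,done,ack} ↦ select{ok,done,ack}  (external→internal)
        [ok]
          recv[Unit] ↦ send[Unit]
            send[Str] ↦ recv[Str]
              offer{done,retry,data} ↦ select{done,retry,data}  (external→internal)
                [done]
                  Y self-dual
                [retry]
                  end self-dual
                [data]
                  Y self-dual
        [done]
          select{stop,retry,more} ↦ offer{stop,retry,more}  (internal→external)
            [stop]
              offer{retry,data} ↦ select{retry,data}  (external→internal)
                [retry]
                  offer{more,data,ok} ↦ select{more,data,ok}  (external→internal)
                    [more]
                      Y self-dual
                    [data]
                      Y self-dual
                    [ok]
                      Y self-dual
                [data]
                  send[Unit] ↦ recv[Unit]
                    Y self-dual
            [retry]
              offer{ok,retry} ↦ select{ok,retry}  (external→internal)
                [ok]
                  send[Unit] ↦ recv[Unit]
                    end self-dual
                [retry]
                  recv[Unit] ↦ send[Unit]
                    Y self-dual
            [more]
              send[Str] ↦ recv[Str]
                recv[Unit] ↦ send[Unit]
                  Y self-dual
        [ack]
          select{ok,done} ↦ offer{ok,done}  (internal→external)
            [ok]
              recv[Unit] ↦ send[Unit]
                send[Int] ↦ recv[Int]
                  Y self-dual
            [done]
              offer{ok,ack,err} ↦ select{ok,ack,err}  (external→internal)
                [ok]
                  recv[Str] ↦ send[Str]
                    Y self-dual
                [ack]
                  recv[Str] ↦ send[Str]
                    Y self-dual
                [err]
                  recv[Unit] ↦ send[Unit]
                    Y self-dual
    [done]
      select{err,retry} ↦ offer{err,retry}  (internal→external)
        [err]
          send[Int] ↦ recv[Int]
            send[Str] ↦ recv[Str]
              recv[Bool] ↦ send[Bool]
                Y self-dual
        [retry]
          send[Str] ↦ recv[Str]
            select{ok,data,ack} ↦ offer{ok,data,ack}  (internal→external)
              [ok]
                send[Int] ↦ recv[Int]
                  end self-dual
              [data]
                select{err,more} ↦ offer{err,more}  (internal→external)
                  [err]
                    Y self-dual
                  [more]
                    Y self-dual
              [ack]
                recv[Str] ↦ send[Str]
                  end self-dual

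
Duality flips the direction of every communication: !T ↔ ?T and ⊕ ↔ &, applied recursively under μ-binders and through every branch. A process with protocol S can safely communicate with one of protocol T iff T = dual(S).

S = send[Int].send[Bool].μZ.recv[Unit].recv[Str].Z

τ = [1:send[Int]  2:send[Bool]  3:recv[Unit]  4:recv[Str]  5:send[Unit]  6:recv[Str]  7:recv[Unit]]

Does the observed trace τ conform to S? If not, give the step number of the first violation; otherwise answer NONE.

[1] send[Int]  ✓  now at send[Bool].μZ.…
[2] send[Bool]  ✓  now at μZ.…
[3] recv[Unit]  ✓  now at recv[Str].μZ.…
[4] recv[Str]  ✓  now at μZ.…
[5] got send[Unit], protocol expects recv[Unit]  ✗

5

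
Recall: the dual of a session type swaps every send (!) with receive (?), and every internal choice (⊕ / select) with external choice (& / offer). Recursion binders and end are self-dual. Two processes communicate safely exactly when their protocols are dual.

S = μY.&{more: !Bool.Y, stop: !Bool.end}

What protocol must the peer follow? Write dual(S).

μY.⊕{more: ?Bool.Y, stop: ?Bool.end}

μY ↦ μY  (binder kept)
  &{more,stop} ↦ ⊕{more,stop}  (&→⊕)
    [more]
      !Bool ↦ ?Bool
        dual(Y) = Y
    [stop]
      !Bool ↦ ?Bool
        dual(end) = end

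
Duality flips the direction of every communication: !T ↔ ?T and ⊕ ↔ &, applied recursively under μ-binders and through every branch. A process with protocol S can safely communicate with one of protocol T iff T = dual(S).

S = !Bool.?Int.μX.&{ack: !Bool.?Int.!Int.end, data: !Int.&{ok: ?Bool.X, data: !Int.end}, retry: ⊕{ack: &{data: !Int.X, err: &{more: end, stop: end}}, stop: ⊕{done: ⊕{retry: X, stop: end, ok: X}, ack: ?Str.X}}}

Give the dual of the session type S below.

!Bool = ?Bool
  ?Int = !Int
    μX = μX  (rec unchanged)
      &{ack,data,retry} = ⊕{ack,data,retry}  (offer→select)
        case ack:
          !Bool = ?Bool
            ?Int = !Int
              !Int = ?Int
                dual(end) = end
        case data:
          !Int = ?Int
            &{ok,data} = ⊕{ok,data}  (offer→select)
              case ok:
                ?Bool = !Bool
                  dual(X) = X
              case data:
                !Int = ?Int
                  dual(end) = end
        case retry:
          ⊕{ack,stop} = &{ack,stop}  (select→offer)
            case ack:
              &{data,err} = ⊕{data,err}  (offer→select)
                case data:
                  !Int = ?Int
                    dual(X) = X
                case err:
                  &{more,stop} = ⊕{more,stop}  (offer→select)
                    case more:
                      dual(end) = end
                    case stop:
                      dual(end) = end
            case stop:
              ⊕{done,ack} = &{done,ack}  (select→offer)
                case done:
                  ⊕{retry,stop,ok} = &{retry,stop,ok}  (select→offer)
                    case retry:
                      dual(X) = X
                    case stop:
                      dual(end) = end
                    case ok:
                      dual(X) = X
                case ack:
                  ?Str = !Str
                    dual(X) = X

?Bool.!Int.μX.⊕{ack: ?Bool.!Int.?Int.end, data: ?Int.⊕{ok: !Bool.X, data: ?Int.end}, retry: &{ack: ⊕{data: ?Int.X, err: ⊕{more: end, stop: end}}, stop: &{done: &{retry: X, stop: end, ok: X}, ack: !Str.X}}}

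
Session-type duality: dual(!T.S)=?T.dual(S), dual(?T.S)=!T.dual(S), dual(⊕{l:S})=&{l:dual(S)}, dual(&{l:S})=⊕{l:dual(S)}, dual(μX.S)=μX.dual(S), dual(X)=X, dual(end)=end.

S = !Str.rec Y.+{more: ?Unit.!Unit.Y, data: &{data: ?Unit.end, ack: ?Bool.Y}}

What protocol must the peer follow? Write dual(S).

!Str ↦ ?Str
  rec Y ↦ rec Y  (binder kept)
    +{more,data} ↦ &{more,data}  (⊕→&)
      • more:
        ?Unit ↦ !Unit
          !Unit ↦ ?Unit
            Y self-dual
      • data:
        &{data,ack} ↦ +{data,ack}  (offer→select)
          • data:
            ?Unit ↦ !Unit
              end self-dual
          • ack:
            ?Bool ↦ !Bool
              Y self-dual

?Str.rec Y.&{more: !Unit.?Unit.Y, data: +{data: !Unit.end, ack: !Bool.Y}}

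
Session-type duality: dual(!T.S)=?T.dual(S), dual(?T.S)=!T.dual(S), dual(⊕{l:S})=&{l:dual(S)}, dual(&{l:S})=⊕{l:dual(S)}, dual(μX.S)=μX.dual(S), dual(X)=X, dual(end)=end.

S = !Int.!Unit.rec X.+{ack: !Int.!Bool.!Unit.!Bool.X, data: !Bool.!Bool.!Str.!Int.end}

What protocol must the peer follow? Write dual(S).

!Int = ?Int
  !Unit = ?Unit
    rec X = rec X  (rec unchanged)
      +{ack,data} = &{ack,data}  (internal→external)
        [ack]
          !Int = ?Int
            !Bool = ?Bool
              !Unit = ?Unit
                !Bool = ?Bool
                  dual(X) = X
        [data]
          !Bool = ?Bool
            !Bool = ?Bool
              !Str = ?Str
                !Int = ?Int
                  dual(end) = end

?Int.?Unit.rec X.&{ack: ?Int.?Bool.?Unit.?Bool.X, data: ?Bool.?Bool.?Str.?Int.end}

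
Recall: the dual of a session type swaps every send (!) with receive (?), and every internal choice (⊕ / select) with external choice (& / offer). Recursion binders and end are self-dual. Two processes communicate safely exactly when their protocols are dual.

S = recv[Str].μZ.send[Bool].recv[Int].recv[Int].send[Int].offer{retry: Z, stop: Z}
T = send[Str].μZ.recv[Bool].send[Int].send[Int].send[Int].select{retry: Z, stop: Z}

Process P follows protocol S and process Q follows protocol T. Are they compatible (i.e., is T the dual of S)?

recv[Str] | send[Str]  match
  μZ | μZ  match (binder kept)
    send[Bool] | recv[Bool]  match
      recv[Int] | send[Int]  match
        recv[Int] | send[Int]  match
          send[Int] | send[Int]  ✗ same direction on both sides — not dual

NO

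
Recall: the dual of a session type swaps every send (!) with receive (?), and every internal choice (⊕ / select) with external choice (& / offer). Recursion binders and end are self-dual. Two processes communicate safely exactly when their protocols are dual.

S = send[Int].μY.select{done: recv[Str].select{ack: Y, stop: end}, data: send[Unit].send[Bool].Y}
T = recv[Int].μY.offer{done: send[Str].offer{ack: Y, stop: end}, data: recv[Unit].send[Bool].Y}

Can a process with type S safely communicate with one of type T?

send[Int] ‖ recv[Int]  ok
  μY ‖ μY  ok (rec unchanged)
    select{done,data} ‖ offer{done,data}  ok label sets agree
      case done:
        recv[Str] ‖ send[Str]  ok
          select{ack,stop} ‖ offer{ack,stop}  ok label sets agree
            case ack:
              Y ‖ Y  ok
            case stop:
              end ‖ end  ok
      case data:
        send[Unit] ‖ recv[Unit]  ok
          send[Bool] ‖ send[Bool]  ✗ same direction on both sides — not dual

NO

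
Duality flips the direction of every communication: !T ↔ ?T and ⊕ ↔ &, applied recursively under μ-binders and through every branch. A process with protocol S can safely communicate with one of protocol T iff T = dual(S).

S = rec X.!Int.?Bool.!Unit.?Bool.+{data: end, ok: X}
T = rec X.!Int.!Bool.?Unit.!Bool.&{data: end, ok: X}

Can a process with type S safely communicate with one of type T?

NO

rec X ‖ rec X  match (binder kept)
  !Int ‖ !Int  ✗ same direction on both sides — not dual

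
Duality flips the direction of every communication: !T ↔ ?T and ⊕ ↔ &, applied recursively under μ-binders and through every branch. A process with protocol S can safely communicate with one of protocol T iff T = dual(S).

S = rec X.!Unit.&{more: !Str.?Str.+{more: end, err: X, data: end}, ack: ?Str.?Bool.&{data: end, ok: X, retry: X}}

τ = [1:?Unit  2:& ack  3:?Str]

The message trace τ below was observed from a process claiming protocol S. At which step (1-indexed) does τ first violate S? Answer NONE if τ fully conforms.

[1] got ?Unit, protocol expects !Unit  ✗

1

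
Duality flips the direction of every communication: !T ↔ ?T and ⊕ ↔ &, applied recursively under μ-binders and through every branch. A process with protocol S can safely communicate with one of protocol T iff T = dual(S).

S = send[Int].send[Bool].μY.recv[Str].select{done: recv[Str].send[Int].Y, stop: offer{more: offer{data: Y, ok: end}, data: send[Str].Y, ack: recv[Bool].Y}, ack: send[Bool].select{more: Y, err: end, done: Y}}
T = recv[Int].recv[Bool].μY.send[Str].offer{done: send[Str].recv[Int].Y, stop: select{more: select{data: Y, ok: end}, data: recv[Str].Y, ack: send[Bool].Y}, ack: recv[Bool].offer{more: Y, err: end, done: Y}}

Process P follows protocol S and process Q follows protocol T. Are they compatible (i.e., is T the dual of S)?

send[Int] | recv[Int]  match
  send[Bool] | recv[Bool]  match
    μY | μY  match (rec unchanged)
      recv[Str] | send[Str]  match
        select{done,stop,ack} | offer{done,stop,ack}  match same labels
          • done:
            recv[Str] | send[Str]  match
              send[Int] | recv[Int]  match
                Y | Y  match
          • stop:
            offer{more,data,ack} | select{more,data,ack}  match same labels
              • more:
                offer{data,ok} | select{data,ok}  match same labels
                  • data:
                    Y | Y  match
                  • ok:
                    end | end  match
              • data:
                send[Str] | recv[Str]  match
                  Y | Y  match
              • ack:
                recv[Bool] | send[Bool]  match
                  Y | Y  match
          • ack:
            send[Bool] | recv[Bool]  match
              select{more,err,done} | offer{more,err,done}  match same labels
                • more:
                  Y | Y  match
                • err:
                  end | end  match
                • done:
                  Y | Y  match

YES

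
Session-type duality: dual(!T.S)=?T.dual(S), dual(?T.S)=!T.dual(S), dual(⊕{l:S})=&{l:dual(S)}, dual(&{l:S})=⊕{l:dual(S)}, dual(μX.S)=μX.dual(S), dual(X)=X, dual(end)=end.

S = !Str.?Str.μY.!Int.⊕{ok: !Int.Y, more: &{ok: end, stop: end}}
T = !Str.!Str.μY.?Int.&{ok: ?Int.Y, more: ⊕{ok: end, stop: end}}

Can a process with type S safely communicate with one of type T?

NO

!Str vs !Str  ✗ same direction on both sides — not dual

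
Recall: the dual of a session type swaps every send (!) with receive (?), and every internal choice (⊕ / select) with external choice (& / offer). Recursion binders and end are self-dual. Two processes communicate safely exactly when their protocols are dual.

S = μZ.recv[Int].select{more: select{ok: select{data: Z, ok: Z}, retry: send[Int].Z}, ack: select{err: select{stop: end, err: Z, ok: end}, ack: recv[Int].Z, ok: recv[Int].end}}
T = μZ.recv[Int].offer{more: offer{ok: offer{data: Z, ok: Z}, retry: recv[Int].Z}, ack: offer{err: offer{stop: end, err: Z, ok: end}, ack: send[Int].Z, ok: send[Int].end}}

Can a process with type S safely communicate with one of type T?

μZ ‖ μZ  ok (μ self-dual)
  recv[Int] ‖ recv[Int]  ✗ same direction on both sides — not dual

NO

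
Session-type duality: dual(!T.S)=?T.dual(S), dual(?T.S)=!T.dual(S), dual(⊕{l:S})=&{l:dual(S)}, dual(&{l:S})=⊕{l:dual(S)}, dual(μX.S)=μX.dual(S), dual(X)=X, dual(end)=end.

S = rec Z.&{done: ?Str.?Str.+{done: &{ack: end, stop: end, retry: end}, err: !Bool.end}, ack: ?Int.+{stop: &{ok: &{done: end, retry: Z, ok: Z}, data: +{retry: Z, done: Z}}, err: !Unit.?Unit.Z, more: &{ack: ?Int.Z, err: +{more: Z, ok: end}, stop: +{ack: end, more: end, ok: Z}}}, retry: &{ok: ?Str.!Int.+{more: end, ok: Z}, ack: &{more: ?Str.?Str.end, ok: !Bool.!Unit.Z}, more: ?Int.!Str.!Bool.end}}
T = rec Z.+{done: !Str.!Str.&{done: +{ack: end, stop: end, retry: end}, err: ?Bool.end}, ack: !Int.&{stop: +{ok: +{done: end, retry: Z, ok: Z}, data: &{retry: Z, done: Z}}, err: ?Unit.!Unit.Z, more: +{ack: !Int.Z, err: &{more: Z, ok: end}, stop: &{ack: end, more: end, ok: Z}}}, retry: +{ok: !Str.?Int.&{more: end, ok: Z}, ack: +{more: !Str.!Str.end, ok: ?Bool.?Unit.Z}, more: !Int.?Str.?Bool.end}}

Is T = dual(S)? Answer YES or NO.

YES

rec Z vs rec Z  match (rec unchanged)
  &{done,ack,retry} vs +{done,ack,retry}  match labels match
    • done:
      ?Str vs !Str  match
        ?Str vs !Str  match
          +{done,err} vs &{done,err}  match labels match
            • done:
              &{ack,stop,retry} vs +{ack,stop,retry}  match labels match
                • ack:
                  end vs end  match
                • stop:
                  end vs end  match
                • retry:
                  end vs end  match
            • err:
              !Bool vs ?Bool  match
                end vs end  match
    • ack:
      ?Int vs !Int  match
        +{stop,err,more} vs &{stop,err,more}  match labels match
          • stop:
            &{ok,data} vs +{ok,data}  match labels match
              • ok:
                &{done,retry,ok} vs +{done,retry,ok}  match labels match
                  • done:
                    end vs end  match
                  • retry:
                    Z vs Z  match
                  • ok:
                    Z vs Z  match
              • data:
                +{retry,done} vs &{retry,done}  match labels match
                  • retry:
                    Z vs Z  match
                  • done:
                    Z vs Z  match
          • err:
            !Unit vs ?Unit  match
              ?Unit vs !Unit  match
                Z vs Z  match
          • more:
            &{ack,err,stop} vs +{ack,err,stop}  match labels match
              • ack:
                ?Int vs !Int  match
                  Z vs Z  match
              • err:
                +{more,ok} vs &{more,ok}  match labels match
                  • more:
                    Z vs Z  match
                  • ok:
                    end vs end  match
              • stop:
                +{ack,more,ok} vs &{ack,more,ok}  match labels match
                  • ack:
                    end vs end  match
                  • more:
                    end vs end  match
                  • ok:
                    Z vs Z  match
    • retry:
      &{ok,ack,more} vs +{ok,ack,more}  match labels match
        • ok:
          ?Str vs !Str  match
            !Int vs ?Int  match
              +{more,ok} vs &{more,ok}  match labels match
                • more:
                  end vs end  match
                • ok:
                  Z vs Z  match
        • ack:
          &{more,ok} vs +{more,ok}  match labels match
            • more:
              ?Str vs !Str  match
                ?Str vs !Str  match
                  end vs end  match
            • ok:
              !Bool vs ?Bool  match
                !Unit vs ?Unit  match
                  Z vs Z  match
        • more:
          ?Int vs !Int  match
            !Str vs ?Str  match
              !Bool vs ?Bool  match
                end vs end  match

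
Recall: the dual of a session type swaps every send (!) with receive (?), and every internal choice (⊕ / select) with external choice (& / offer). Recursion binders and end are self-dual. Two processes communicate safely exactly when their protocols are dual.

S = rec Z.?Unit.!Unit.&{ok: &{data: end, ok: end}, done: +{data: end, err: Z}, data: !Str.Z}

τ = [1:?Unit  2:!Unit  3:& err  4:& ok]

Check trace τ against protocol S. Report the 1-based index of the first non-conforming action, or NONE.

3

@1 ?Unit  ok  state: !Unit.&{ok: &{data: end, ok: end}, done: +{data: end, err: rec Z.…}, data: !Str.rec Z.…}
@2 !Unit  ok  state: &{ok: &{data: end, ok: end}, done: +{data: end, err: rec Z.…}, data: !Str.rec Z.…}
@3 got & err, protocol expects & ok or & done or & data  ✗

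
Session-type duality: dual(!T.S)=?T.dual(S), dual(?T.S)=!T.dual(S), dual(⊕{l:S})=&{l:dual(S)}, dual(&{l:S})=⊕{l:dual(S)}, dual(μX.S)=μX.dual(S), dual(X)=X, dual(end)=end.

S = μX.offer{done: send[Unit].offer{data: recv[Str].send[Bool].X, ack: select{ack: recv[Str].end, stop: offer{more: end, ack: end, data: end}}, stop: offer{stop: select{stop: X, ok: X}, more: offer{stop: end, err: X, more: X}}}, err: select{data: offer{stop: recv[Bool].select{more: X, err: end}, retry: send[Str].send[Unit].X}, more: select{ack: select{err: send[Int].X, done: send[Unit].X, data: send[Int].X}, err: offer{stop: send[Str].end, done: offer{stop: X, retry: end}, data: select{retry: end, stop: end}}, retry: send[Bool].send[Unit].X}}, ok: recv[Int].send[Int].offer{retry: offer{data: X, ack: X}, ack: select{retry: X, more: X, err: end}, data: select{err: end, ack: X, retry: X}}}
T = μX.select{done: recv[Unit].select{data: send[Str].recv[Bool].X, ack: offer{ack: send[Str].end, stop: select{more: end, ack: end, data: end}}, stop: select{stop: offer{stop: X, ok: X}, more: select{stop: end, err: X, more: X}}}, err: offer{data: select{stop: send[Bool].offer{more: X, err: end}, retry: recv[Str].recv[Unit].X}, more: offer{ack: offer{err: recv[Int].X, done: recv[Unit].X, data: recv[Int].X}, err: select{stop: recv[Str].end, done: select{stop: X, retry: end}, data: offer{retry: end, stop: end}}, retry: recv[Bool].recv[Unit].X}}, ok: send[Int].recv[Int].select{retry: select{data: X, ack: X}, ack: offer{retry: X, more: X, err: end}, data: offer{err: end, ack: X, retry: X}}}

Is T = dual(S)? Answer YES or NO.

YES

μX | μX  match (rec unchanged)
  offer{done,err,ok} | select{done,err,ok}  match same labels
    case done:
      send[Unit] | recv[Unit]  match
        offer{data,ack,stop} | select{data,ack,stop}  match same labels
          case data:
            recv[Str] | send[Str]  match
              send[Bool] | recv[Bool]  match
                X | X  match
          case ack:
            select{ack,stop} | offer{ack,stop}  match same labels
              case ack:
                recv[Str] | send[Str]  match
                  end | end  match
              case stop:
                offer{more,ack,data} | select{more,ack,data}  match same labels
                  case more:
                    end | end  match
                  case ack:
                    end | end  match
                  case data:
                    end | end  match
          case stop:
            offer{stop,more} | select{stop,more}  match same labels
              case stop:
                select{stop,ok} | offer{stop,ok}  match same labels
                  case stop:
                    X | X  match
                  case ok:
                    X | X  match
              case more:
                offer{stop,err,more} | select{stop,err,more}  match same labels
                  case stop:
                    end | end  match
                  case err:
                    X | X  match
                  case more:
                    X | X  match
    case err:
      select{data,more} | offer{data,more}  match same labels
        case data:
          offer{stop,retry} | select{stop,retry}  match same labels
            case stop:
              recv[Bool] | send[Bool]  match
                select{more,err} | offer{more,err}  match same labels
                  case more:
                    X | X  match
                  case err:
                    end | end  match
            case retry:
              send[Str] | recv[Str]  match
                send[Unit] | recv[Unit]  match
                  X | X  match
        case more:
          select{ack,err,retry} | offer{ack,err,retry}  match same labels
            case ack:
              select{err,done,data} | offer{err,done,data}  match same labels
                case err:
                  send[Int] | recv[Int]  match
                    X | X  match
                case done:
                  send[Unit] | recv[Unit]  match
                    X | X  match
                case data:
                  send[Int] | recv[Int]  match
                    X | X  match
            case err:
              offer{stop,done,data} | select{stop,done,data}  match same labels
                case stop:
                  send[Str] | recv[Str]  match
                    end | end  match
                case done:
                  offer{stop,retry} | select{stop,retry}  match same labels
                    case stop:
                      X | X  match
                    case retry:
                      end | end  match
                case data:
                  select{retry,stop} | offer{retry,stop}  match same labels
                    case retry:
                      end | end  match
                    case stop:
                      end | end  match
            case retry:
              send[Bool] | recv[Bool]  match
                send[Unit] | recv[Unit]  match
                  X | X  match
    case ok:
      recv[Int] | send[Int]  match
        send[Int] | recv[Int]  match
          offer{retry,ack,data} | select{retry,ack,data}  match same labels
            case retry:
              offer{data,ack} | select{data,ack}  match same labels
                case data:
                  X | X  match
                case ack:
                  X | X  match
            case ack:
              select{retry,more,err} | offer{retry,more,err}  match same labels
                case retry:
                  X | X  match
                case more:
                  X | X  match
                case err:
                  end | end  match
            case data:
              select{err,ack,retry} | offer{err,ack,retry}  match same labels
                case err:
                  end | end  match
                case ack:
                  X | X  match
                case retry:
                  X | X  match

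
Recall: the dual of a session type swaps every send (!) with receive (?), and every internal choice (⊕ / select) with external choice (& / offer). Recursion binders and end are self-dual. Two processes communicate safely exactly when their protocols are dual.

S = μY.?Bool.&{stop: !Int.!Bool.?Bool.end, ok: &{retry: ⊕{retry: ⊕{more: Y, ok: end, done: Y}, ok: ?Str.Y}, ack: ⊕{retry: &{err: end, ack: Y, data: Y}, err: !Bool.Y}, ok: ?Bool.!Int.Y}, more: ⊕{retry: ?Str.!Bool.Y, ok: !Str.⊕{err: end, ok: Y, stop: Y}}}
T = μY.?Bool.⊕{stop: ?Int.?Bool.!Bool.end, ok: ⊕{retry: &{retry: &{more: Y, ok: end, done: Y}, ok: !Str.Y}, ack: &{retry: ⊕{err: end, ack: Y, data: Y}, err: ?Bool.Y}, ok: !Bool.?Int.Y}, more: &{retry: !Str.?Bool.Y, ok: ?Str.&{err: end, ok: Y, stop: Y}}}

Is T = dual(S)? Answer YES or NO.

NO

μY | μY  ok (binder kept)
  ?Bool | ?Bool  ✗ same direction on both sides — not dual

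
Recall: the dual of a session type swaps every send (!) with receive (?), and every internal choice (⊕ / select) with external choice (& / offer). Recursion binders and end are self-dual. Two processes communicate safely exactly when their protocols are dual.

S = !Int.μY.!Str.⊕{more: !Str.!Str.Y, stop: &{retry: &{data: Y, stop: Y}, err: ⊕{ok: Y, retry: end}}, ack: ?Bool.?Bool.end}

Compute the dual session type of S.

?Int.μY.?Str.&{more: ?Str.?Str.Y, stop: ⊕{retry: ⊕{data: Y, stop: Y}, err: &{ok: Y, retry: end}}, ack: !Bool.!Bool.end}

!Int → ?Int
  μY → μY  (rec unchanged)
    !Str → ?Str
      ⊕{more,stop,ack} → &{more,stop,ack}  (internal→external)
        [more]
          !Str → ?Str
            !Str → ?Str
              dual(Y) = Y
        [stop]
          &{retry,err} → ⊕{retry,err}  (external→internal)
            [retry]
              &{data,stop} → ⊕{data,stop}  (external→internal)
                [data]
                  dual(Y) = Y
                [stop]
                  dual(Y) = Y
            [err]
              ⊕{ok,retry} → &{ok,retry}  (internal→external)
                [ok]
                  dual(Y) = Y
                [retry]
                  dual(end) = end
        [ack]
          ?Bool → !Bool
            ?Bool → !Bool
              dual(end) = end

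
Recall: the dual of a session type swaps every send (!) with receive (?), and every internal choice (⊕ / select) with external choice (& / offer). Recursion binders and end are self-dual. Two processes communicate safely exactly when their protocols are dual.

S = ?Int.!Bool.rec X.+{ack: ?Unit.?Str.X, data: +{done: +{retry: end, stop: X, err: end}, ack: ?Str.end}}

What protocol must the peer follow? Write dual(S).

!Int.?Bool.rec X.&{ack: !Unit.!Str.X, data: &{done: &{retry: end, stop: X, err: end}, ack: !Str.end}}

?Int ↦ !Int
  !Bool ↦ ?Bool
    rec X ↦ rec X  (rec unchanged)
      +{ack,data} ↦ &{ack,data}  (⊕→&)
        • ack:
          ?Unit ↦ !Unit
            ?Str ↦ !Str
              X self-dual
        • data:
          +{done,ack} ↦ &{done,ack}  (⊕→&)
            • done:
              +{retry,stop,err} ↦ &{retry,stop,err}  (⊕→&)
                • retry:
                  end self-dual
                • stop:
                  X self-dual
                • err:
                  end self-dual
            • ack:
              ?Str ↦ !Str
                end self-dual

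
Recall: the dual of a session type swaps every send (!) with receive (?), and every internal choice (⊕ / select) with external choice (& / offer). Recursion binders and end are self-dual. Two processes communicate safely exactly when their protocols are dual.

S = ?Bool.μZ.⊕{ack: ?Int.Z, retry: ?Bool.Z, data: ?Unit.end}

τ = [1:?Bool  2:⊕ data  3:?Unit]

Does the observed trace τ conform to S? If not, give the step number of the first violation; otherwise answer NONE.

step 1: ?Bool  match  cont: μZ.…
step 2: ⊕ data  match  cont: ?Unit.end
step 3: ?Unit  match  cont: end
all 3 steps conform

NONE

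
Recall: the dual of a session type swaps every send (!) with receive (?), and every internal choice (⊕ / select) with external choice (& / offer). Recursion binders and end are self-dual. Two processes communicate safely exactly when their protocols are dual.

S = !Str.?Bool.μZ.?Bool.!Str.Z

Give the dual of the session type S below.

!Str → ?Str
  ?Bool → !Bool
    μZ → μZ  (μ self-dual)
      ?Bool → !Bool
        !Str → ?Str
          dual(Z) = Z

?Str.!Bool.μZ.!Bool.?Str.Z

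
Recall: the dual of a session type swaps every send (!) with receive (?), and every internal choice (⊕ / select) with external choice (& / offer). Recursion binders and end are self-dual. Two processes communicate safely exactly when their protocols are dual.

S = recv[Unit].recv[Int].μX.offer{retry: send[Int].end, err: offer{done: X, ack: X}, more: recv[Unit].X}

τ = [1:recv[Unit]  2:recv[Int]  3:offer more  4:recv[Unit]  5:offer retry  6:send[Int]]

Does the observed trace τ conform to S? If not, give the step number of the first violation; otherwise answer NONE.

step 1: recv[Unit]  ✓  now at recv[Int].μX.…
step 2: recv[Int]  ✓  now at μX.…
step 3: offer more  ✓  now at recv[Unit].μX.…
step 4: recv[Unit]  ✓  now at μX.…
step 5: offer retry  ✓  now at send[Int].end
step 6: send[Int]  ✓  now at end
trace exhausted — no violation

NONE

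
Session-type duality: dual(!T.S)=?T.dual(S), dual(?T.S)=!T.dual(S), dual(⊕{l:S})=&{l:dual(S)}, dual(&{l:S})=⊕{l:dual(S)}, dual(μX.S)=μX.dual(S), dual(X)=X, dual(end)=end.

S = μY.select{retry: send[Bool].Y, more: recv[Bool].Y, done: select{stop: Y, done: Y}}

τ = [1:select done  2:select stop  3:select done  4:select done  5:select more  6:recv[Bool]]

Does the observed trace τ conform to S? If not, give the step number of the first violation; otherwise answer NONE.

@1 select done  ok  state: select{stop: μY.…, done: μY.…}
@2 select stop  ok  state: μY.…
@3 select done  ok  state: select{stop: μY.…, done: μY.…}
@4 select done  ok  state: μY.…
@5 select more  ok  state: recv[Bool].μY.…
@6 recv[Bool]  ok  state: μY.…
τ conforms to S (length 6)

NONE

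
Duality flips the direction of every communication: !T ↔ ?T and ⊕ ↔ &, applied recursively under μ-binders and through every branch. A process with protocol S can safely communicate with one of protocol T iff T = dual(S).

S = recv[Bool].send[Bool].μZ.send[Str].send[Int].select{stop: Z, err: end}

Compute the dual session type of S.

send[Bool].recv[Bool].μZ.recv[Str].recv[Int].offer{stop: Z, err: end}

recv[Bool] → send[Bool]
  send[Bool] → recv[Bool]
    μZ → μZ  (binder kept)
      send[Str] → recv[Str]
        send[Int] → recv[Int]
          select{stop,err} → offer{stop,err}  (⊕→&)
            case stop:
              dual(Z) = Z
            case err:
              dual(end) = end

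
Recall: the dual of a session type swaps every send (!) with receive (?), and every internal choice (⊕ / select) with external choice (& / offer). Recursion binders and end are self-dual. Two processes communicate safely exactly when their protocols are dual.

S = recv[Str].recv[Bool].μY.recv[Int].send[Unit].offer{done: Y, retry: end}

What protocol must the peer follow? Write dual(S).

recv[Str] ↦ send[Str]
  recv[Bool] ↦ send[Bool]
    μY ↦ μY  (μ self-dual)
      recv[Int] ↦ send[Int]
        send[Unit] ↦ recv[Unit]
          offer{done,retry} ↦ select{done,retry}  (offer→select)
            [done]
              Y self-dual
            [retry]
              end self-dual

send[Str].send[Bool].μY.send[Int].recv[Unit].select{done: Y, retry: end}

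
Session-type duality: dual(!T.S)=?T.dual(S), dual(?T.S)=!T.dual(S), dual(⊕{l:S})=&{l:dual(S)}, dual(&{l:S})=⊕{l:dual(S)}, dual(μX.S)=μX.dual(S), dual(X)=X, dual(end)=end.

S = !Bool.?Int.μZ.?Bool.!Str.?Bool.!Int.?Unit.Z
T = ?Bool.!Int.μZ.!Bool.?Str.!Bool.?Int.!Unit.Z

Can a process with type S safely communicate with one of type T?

!Bool vs ?Bool  match
  ?Int vs !Int  match
    μZ vs μZ  match (rec unchanged)
      ?Bool vs !Bool  match
        !Str vs ?Str  match
          ?Bool vs !Bool  match
            !Int vs ?Int  match
              ?Unit vs !Unit  match
                Z vs Z  match

YES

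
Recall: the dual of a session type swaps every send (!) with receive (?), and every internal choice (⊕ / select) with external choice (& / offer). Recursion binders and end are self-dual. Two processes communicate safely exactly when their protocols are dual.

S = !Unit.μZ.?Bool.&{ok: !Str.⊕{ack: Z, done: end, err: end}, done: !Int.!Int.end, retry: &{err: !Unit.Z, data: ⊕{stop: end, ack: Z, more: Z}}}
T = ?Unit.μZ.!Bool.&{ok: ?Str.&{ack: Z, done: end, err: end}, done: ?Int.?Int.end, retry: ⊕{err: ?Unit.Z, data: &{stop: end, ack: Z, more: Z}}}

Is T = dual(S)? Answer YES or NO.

NO

!Unit vs ?Unit  ✓
  μZ vs μZ  ✓ (μ self-dual)
    ?Bool vs !Bool  ✓
      &{ok,done,retry} vs &{ok,done,retry}  ✗ choice polarity not flipped — not dual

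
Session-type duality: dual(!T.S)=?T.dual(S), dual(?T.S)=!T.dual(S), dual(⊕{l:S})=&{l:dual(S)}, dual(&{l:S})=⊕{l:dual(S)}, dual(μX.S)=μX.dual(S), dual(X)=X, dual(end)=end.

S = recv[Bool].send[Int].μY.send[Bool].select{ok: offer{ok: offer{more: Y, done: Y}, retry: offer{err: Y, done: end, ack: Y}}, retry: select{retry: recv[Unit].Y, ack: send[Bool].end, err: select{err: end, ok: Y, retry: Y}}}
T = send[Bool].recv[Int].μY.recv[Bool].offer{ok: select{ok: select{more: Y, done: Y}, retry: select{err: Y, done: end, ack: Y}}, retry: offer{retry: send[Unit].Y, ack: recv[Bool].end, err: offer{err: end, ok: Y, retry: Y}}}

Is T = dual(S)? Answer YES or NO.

recv[Bool] ‖ send[Bool]  ok
  send[Int] ‖ recv[Int]  ok
    μY ‖ μY  ok (binder kept)
      send[Bool] ‖ recv[Bool]  ok
        select{ok,retry} ‖ offer{ok,retry}  ok label sets agree
          [ok]
            offer{ok,retry} ‖ select{ok,retry}  ok label sets agree
              [ok]
                offer{more,done} ‖ select{more,done}  ok label sets agree
                  [more]
                    Y ‖ Y  ok
                  [done]
                    Y ‖ Y  ok
              [retry]
                offer{err,done,ack} ‖ select{err,done,ack}  ok label sets agree
                  [err]
                    Y ‖ Y  ok
                  [done]
                    end ‖ end  ok
                  [ack]
                    Y ‖ Y  ok
          [retry]
            select{retry,ack,err} ‖ offer{retry,ack,err}  ok label sets agree
              [retry]
                recv[Unit] ‖ send[Unit]  ok
                  Y ‖ Y  ok
              [ack]
                send[Bool] ‖ recv[Bool]  ok
                  end ‖ end  ok
              [err]
                select{err,ok,retry} ‖ offer{err,ok,retry}  ok label sets agree
                  [err]
                    end ‖ end  ok
                  [ok]
                    Y ‖ Y  ok
                  [retry]
                    Y ‖ Y  ok

YES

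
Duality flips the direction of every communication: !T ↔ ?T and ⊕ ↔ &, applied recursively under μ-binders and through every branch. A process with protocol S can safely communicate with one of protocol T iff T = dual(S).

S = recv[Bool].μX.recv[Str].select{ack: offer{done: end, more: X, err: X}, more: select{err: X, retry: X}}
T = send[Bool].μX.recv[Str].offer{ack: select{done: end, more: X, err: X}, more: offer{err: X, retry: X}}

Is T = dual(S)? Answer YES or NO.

recv[Bool] | send[Bool]  ok
  μX | μX  ok (μ self-dual)
    recv[Str] | recv[Str]  ✗ same direction on both sides — not dual

NO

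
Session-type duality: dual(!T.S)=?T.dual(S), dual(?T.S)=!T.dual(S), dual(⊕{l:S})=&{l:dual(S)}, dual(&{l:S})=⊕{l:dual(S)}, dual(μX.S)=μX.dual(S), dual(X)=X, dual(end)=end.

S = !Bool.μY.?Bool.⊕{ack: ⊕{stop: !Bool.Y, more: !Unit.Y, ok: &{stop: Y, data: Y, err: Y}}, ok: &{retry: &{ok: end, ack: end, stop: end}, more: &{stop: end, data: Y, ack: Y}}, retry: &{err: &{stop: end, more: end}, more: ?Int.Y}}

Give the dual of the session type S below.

?Bool.μY.!Bool.&{ack: &{stop: ?Bool.Y, more: ?Unit.Y, ok: ⊕{stop: Y, data: Y, err: Y}}, ok: ⊕{retry: ⊕{ok: end, ack: end, stop: end}, more: ⊕{stop: end, data: Y, ack: Y}}, retry: ⊕{err: ⊕{stop: end, more: end}, more: !Int.Y}}

!Bool ↦ ?Bool
  μY ↦ μY  (μ self-dual)
    ?Bool ↦ !Bool
      ⊕{ack,ok,retry} ↦ &{ack,ok,retry}  (select→offer)
        • ack:
          ⊕{stop,more,ok} ↦ &{stop,more,ok}  (select→offer)
            • stop:
              !Bool ↦ ?Bool
                Y self-dual
            • more:
              !Unit ↦ ?Unit
                Y self-dual
            • ok:
              &{stop,data,err} ↦ ⊕{stop,data,err}  (offer→select)
                • stop:
                  Y self-dual
                • data:
                  Y self-dual
                • err:
                  Y self-dual
        • ok:
          &{retry,more} ↦ ⊕{retry,more}  (offer→select)
            • retry:
              &{ok,ack,stop} ↦ ⊕{ok,ack,stop}  (offer→select)
                • ok:
                  end self-dual
                • ack:
                  end self-dual
                • stop:
                  end self-dual
            • more:
              &{stop,data,ack} ↦ ⊕{stop,data,ack}  (offer→select)
                • stop:
                  end self-dual
                • data:
                  Y self-dual
                • ack:
                  Y self-dual
        • retry:
          &{err,more} ↦ ⊕{err,more}  (offer→select)
            • err:
              &{stop,more} ↦ ⊕{stop,more}  (offer→select)
                • stop:
                  end self-dual
                • more:
                  end self-dual
            • more:
              ?Int ↦ !Int
                Y self-dual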